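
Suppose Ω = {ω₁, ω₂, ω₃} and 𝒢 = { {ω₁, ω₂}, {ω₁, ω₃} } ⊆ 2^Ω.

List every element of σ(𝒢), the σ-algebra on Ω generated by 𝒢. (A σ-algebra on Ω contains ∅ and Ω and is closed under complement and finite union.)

Initial family (4 sets): { {}, {ω₁, ω₂}, {ω₁, ω₃}, Ω }.
Pass 1: +2 →
  {ω₂}  = ᶜ of {ω₁, ω₃}
  {ω₃}  = ᶜ of {ω₁, ω₂}
  |family| = 6
Pass 2 (1 new):
  {ω₂, ω₃}  = {ω₃} ∪ {ω₂}
  |family| = 7
Pass 3: +1 →
  {ω₁}  = ᶜ of {ω₂, ω₃}
  |family| = 8
Pass 4: stable.

Hence σ(𝒢) has 8 members: { {}, {ω₁}, {ω₂}, {ω₃}, {ω₁, ω₂}, {ω₁, ω₃}, {ω₂, ω₃}, Ω }.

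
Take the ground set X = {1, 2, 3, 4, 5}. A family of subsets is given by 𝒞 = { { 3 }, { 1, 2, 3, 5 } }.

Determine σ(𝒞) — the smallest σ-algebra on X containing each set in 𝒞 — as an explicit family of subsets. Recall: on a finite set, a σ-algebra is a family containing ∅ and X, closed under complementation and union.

σ(𝒞) = { {  }, { 3 }, { 4 }, { 3, 4 }, { 1, 2, 5 }, { 1, 2, 3, 5 }, { 1, 2, 4, 5 }, X }

Trace:
Take S₀ = 𝒞 ∪ {∅, X} = { {  }, { 3 }, { 1, 2, 3, 5 }, X }.
Pass 1 (2 new):
  { 4 }  = complement { 1, 2, 3, 5 }
  { 1, 2, 4, 5 }  = complement { 3 }
Pass 2. New:
  { 3, 4 }  = { 3 } ∪ { 4 }
Pass 3 adds 1:
  { 1, 2, 5 }  = complement { 3, 4 }
Pass 4: closed — nothing new.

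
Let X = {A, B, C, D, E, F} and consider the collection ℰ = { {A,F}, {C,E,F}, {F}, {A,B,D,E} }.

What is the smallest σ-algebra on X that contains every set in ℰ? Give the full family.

Begin from { {}, {F}, {A,F}, {C,E,F}, {A,B,D,E}, X } (that is, ℰ plus ∅ and X).
Round 1 adds 6:
  {C,F}  = {A,B,D,E}ᶜ
  {A,B,D}  = {C,E,F}ᶜ
  {A,C,E,F}  = {C,E,F} ∪ {A,F}
  {B,C,D,E}  = {A,F}ᶜ
  {A,B,C,D,E}  = {F}ᶜ
  {A,B,D,E,F}  = {A,F} ∪ {A,B,D,E}
  [12 total]
Round 2 adds 6:
  {C}  = {A,B,D,E,F}ᶜ
  {B,D}  = {A,C,E,F}ᶜ
  {A,C,F}  = {A,F} ∪ {C,F}
  {A,B,D,F}  = {A,F} ∪ {A,B,D}
  {A,B,C,D,F}  = {A,B,D} ∪ {C,F}
  {B,C,D,E,F}  = {B,C,D,E} ∪ {F}
  [18 total]
Round 3: 8 new —
  {A}  = {B,C,D,E,F}ᶜ
  {E}  = {A,B,C,D,F}ᶜ
  {C,E}  = {A,B,D,F}ᶜ
  {B,C,D}  = {C} ∪ {B,D}
  {B,D,E}  = {A,C,F}ᶜ
  {B,D,F}  = {B,D} ∪ {F}
  {A,B,C,D}  = {C} ∪ {A,B,D}
  {B,C,D,F}  = {C,F} ∪ {B,D}
  [26 total]
Round 4. New:
  {A,C}  = {C} ∪ {A}
  {A,E}  = {B,C,D,F}ᶜ
  {E,F}  = {A,B,C,D}ᶜ
  {A,C,E}  = {B,D,F}ᶜ
  {A,E,F}  = {B,C,D}ᶜ
  {B,D,E,F}  = {B,D,F} ∪ {E}
  [32 total]
Round 5: closed — nothing new.

Therefore σ(ℰ) = { {}, {A}, {C}, {E}, {F}, {A,C}, {A,E}, {A,F}, {B,D}, {C,E}, {C,F}, {E,F}, {A,B,D}, {A,C,E}, {A,C,F}, {A,E,F}, {B,C,D}, {B,D,E}, {B,D,F}, {C,E,F}, {A,B,C,D}, {A,B,D,E}, {A,B,D,F}, {A,C,E,F}, {B,C,D,E}, {B,C,D,F}, {B,D,E,F}, {A,B,C,D,E}, {A,B,C,D,F}, {A,B,D,E,F}, {B,C,D,E,F}, X } (|σ(ℰ)| = 32).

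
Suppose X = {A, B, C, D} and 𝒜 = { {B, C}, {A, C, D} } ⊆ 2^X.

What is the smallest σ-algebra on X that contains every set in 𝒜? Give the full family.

Initial family (4 sets): { ∅, {B, C}, {A, C, D}, X }.
Iteration 1: 2 new —
  {B}  = X∖{A, C, D}
  {A, D}  = X∖{B, C}
  |family| = 6
Iteration 2: 1 new —
  {A, B, D}  = {A, D} ∪ {B}
  |family| = 7
Iteration 3. New:
  {C}  = X∖{A, B, D}
  |family| = 8
After Iteration 4 the family is unchanged; done.

σ(𝒜) = { ∅, {B}, {C}, {A, D}, {B, C}, {A, B, D}, {A, C, D}, X }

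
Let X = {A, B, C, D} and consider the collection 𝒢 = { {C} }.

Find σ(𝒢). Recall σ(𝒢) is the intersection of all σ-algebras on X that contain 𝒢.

σ(𝒢) = { {}, {C}, {A, B, D}, X }

Working:
Seed the family with 𝒢 together with ∅ and X: { {}, {C}, X }.
Step 1: +1 →
  {A, B, D}  = complement {C}
  |family| = 4
Step 2: already closed under ᶜ and ∪.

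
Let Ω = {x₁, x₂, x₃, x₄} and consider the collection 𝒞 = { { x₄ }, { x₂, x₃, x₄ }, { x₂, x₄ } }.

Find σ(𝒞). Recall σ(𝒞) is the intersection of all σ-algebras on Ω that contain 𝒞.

Seed the family with 𝒞 together with ∅ and Ω: { ∅, { x₄ }, { x₂, x₄ }, { x₂, x₃, x₄ }, Ω }.
Round 1: 3 new —
  { x₁ }  = Ω∖{ x₂, x₃, x₄ }
  { x₁, x₃ }  = Ω∖{ x₂, x₄ }
  { x₁, x₂, x₃ }  = Ω∖{ x₄ }
  (now 8)
Round 2 (3 new):
  { x₁, x₄ }  = { x₄ } ∪ { x₁ }
  { x₁, x₂, x₄ }  = { x₂, x₄ } ∪ { x₁ }
  { x₁, x₃, x₄ }  = { x₄ } ∪ { x₁, x₃ }
  (now 11)
Round 3. New:
  { x₂ }  = Ω∖{ x₁, x₃, x₄ }
  { x₃ }  = Ω∖{ x₁, x₂, x₄ }
  { x₂, x₃ }  = Ω∖{ x₁, x₄ }
  (now 14)
Round 4 adds 2:
  { x₁, x₂ }  = { x₂ } ∪ { x₁ }
  { x₃, x₄ }  = { x₃ } ∪ { x₄ }
  (now 16)
Round 5: closed — nothing new.

Hence σ(𝒞) has 16 members: { ∅, { x₁ }, { x₂ }, { x₃ }, { x₄ }, { x₁, x₂ }, { x₁, x₃ }, { x₁, x₄ }, { x₂, x₃ }, { x₂, x₄ }, { x₃, x₄ }, { x₁, x₂, x₃ }, { x₁, x₂, x₄ }, { x₁, x₃, x₄ }, { x₂, x₃, x₄ }, Ω }.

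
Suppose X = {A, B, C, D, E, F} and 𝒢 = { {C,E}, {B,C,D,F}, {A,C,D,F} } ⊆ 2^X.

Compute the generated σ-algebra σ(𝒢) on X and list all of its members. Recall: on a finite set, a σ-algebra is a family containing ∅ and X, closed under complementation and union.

σ(𝒢) = { {}, {A}, {B}, {C}, {E}, {A,B}, {A,C}, {A,E}, {B,C}, {B,E}, {C,E}, {D,F}, {A,B,C}, {A,B,E}, {A,C,E}, {A,D,F}, {B,C,E}, {B,D,F}, {C,D,F}, {D,E,F}, {A,B,C,E}, {A,B,D,F}, {A,C,D,F}, {A,D,E,F}, {B,C,D,F}, {B,D,E,F}, {C,D,E,F}, {A,B,C,D,F}, {A,B,D,E,F}, {A,C,D,E,F}, {B,C,D,E,F}, X }

Check:
Seed the family with 𝒢 together with ∅ and X: { {}, {C,E}, {A,C,D,F}, {B,C,D,F}, X }.
Pass 1 (6 new):
  {A,E}  = {B,C,D,F}ᶜ
  {B,E}  = {A,C,D,F}ᶜ
  {A,B,D,F}  = {C,E}ᶜ
  {A,B,C,D,F}  = {B,C,D,F} ∪ {A,C,D,F}
  {A,C,D,E,F}  = {A,C,D,F} ∪ {C,E}
  {B,C,D,E,F}  = {B,C,D,F} ∪ {C,E}
Pass 2 adds 7:
  {A}  = {B,C,D,E,F}ᶜ
  {B}  = {A,C,D,E,F}ᶜ
  {E}  = {A,B,C,D,F}ᶜ
  {A,B,E}  = {B,E} ∪ {A,E}
  {A,C,E}  = {A,E} ∪ {C,E}
  {B,C,E}  = {B,E} ∪ {C,E}
  {A,B,D,E,F}  = {B,E} ∪ {A,B,D,F}
Pass 3 adds 6:
  {C}  = {A,B,D,E,F}ᶜ
  {A,B}  = {B} ∪ {A}
  {A,D,F}  = {B,C,E}ᶜ
  {B,D,F}  = {A,C,E}ᶜ
  {C,D,F}  = {A,B,E}ᶜ
  {A,B,C,E}  = {B,E} ∪ {A,C,E}
Pass 4. New:
  {A,C}  = {C} ∪ {A}
  {B,C}  = {B} ∪ {C}
  {D,F}  = {A,B,C,E}ᶜ
  {A,B,C}  = {A,B} ∪ {C}
  {A,D,E,F}  = {A,D,F} ∪ {E}
  {B,D,E,F}  = {B,D,F} ∪ {B,E}
  {C,D,E,F}  = {A,B}ᶜ
Pass 5: +1 →
  {D,E,F}  = {A,B,C}ᶜ
Pass 6: closed — nothing new.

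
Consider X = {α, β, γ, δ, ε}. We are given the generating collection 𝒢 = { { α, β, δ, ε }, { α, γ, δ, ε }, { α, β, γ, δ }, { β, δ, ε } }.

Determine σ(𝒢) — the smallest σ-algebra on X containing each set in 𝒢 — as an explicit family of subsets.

Take S₀ = 𝒢 ∪ {∅, X} = { {  }, { β, δ, ε }, { α, β, γ, δ }, { α, β, δ, ε }, { α, γ, δ, ε }, X }.
Iteration 1: 4 new —
  { β }  = complement { α, γ, δ, ε }
  { γ }  = complement { α, β, δ, ε }
  { ε }  = complement { α, β, γ, δ }
  { α, γ }  = complement { β, δ, ε }
  (now 10)
Iteration 2: +6 →
  { β, γ }  = { β } ∪ { γ }
  { β, ε }  = { β } ∪ { ε }
  { γ, ε }  = { ε } ∪ { γ }
  { α, β, γ }  = { β } ∪ { α, γ }
  { α, γ, ε }  = { ε } ∪ { α, γ }
  { β, γ, δ, ε }  = { γ } ∪ { β, δ, ε }
  (now 16)
Iteration 3: 8 new —
  { α }  = complement { β, γ, δ, ε }
  { β, δ }  = complement { α, γ, ε }
  { δ, ε }  = complement { α, β, γ }
  { α, β, δ }  = complement { γ, ε }
  { α, γ, δ }  = complement { β, ε }
  { α, δ, ε }  = complement { β, γ }
  { β, γ, ε }  = { γ } ∪ { β, ε }
  { α, β, γ, ε }  = { β, ε } ∪ { α, β, γ }
  (now 24)
Iteration 4 adds 7:
  { δ }  = complement { α, β, γ, ε }
  { α, β }  = { β } ∪ { α }
  { α, δ }  = complement { β, γ, ε }
  { α, ε }  = { ε } ∪ { α }
  { α, β, ε }  = { β, ε } ∪ { α }
  { β, γ, δ }  = { γ } ∪ { β, δ }
  { γ, δ, ε }  = { δ, ε } ∪ { γ }
  (now 31)
Iteration 5: 1 new —
  { γ, δ }  = complement { α, β, ε }
  (now 32)
Iteration 6: stable.

σ(𝒢) = { {  }, { α }, { β }, { γ }, { δ }, { ε }, { α, β }, { α, γ }, { α, δ }, { α, ε }, { β, γ }, { β, δ }, { β, ε }, { γ, δ }, { γ, ε }, { δ, ε }, { α, β, γ }, { α, β, δ }, { α, β, ε }, { α, γ, δ }, { α, γ, ε }, { α, δ, ε }, { β, γ, δ }, { β, γ, ε }, { β, δ, ε }, { γ, δ, ε }, { α, β, γ, δ }, { α, β, γ, ε }, { α, β, δ, ε }, { α, γ, δ, ε }, { β, γ, δ, ε }, X }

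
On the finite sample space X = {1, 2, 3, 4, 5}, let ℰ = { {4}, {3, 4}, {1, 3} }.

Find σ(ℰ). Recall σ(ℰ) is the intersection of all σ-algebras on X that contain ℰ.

Begin from { {}, {4}, {1, 3}, {3, 4}, X } (that is, ℰ plus ∅ and X).
Iteration 1. New:
  {1, 2, 5}  = X∖{3, 4}
  {1, 3, 4}  = {3, 4} ∪ {1, 3}
  {2, 4, 5}  = X∖{1, 3}
  {1, 2, 3, 5}  = X∖{4}
  [9 total]
Iteration 2 adds 3:
  {2, 5}  = X∖{1, 3, 4}
  {1, 2, 4, 5}  = {1, 2, 5} ∪ {4}
  {2, 3, 4, 5}  = {3, 4} ∪ {2, 4, 5}
  [12 total]
Iteration 3: 2 new —
  {1}  = X∖{2, 3, 4, 5}
  {3}  = X∖{1, 2, 4, 5}
  [14 total]
Iteration 4 adds 2:
  {1, 4}  = {4} ∪ {1}
  {2, 3, 5}  = {3} ∪ {2, 5}
  [16 total]
After Iteration 5 the family is unchanged; done.

σ(ℰ) = { {}, {1}, {3}, {4}, {1, 3}, {1, 4}, {2, 5}, {3, 4}, {1, 2, 5}, {1, 3, 4}, {2, 3, 5}, {2, 4, 5}, {1, 2, 3, 5}, {1, 2, 4, 5}, {2, 3, 4, 5}, X }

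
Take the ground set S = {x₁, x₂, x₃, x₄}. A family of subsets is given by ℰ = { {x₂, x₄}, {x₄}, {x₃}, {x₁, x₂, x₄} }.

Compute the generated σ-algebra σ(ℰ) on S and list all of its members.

Initial family (6 sets): { {}, {x₃}, {x₄}, {x₂, x₄}, {x₁, x₂, x₄}, S }.
Pass 1 adds 4:
  {x₁, x₃}  = ᶜ of {x₂, x₄}
  {x₃, x₄}  = {x₃} ∪ {x₄}
  {x₁, x₂, x₃}  = ᶜ of {x₄}
  {x₂, x₃, x₄}  = {x₃} ∪ {x₂, x₄}
  [10 total]
Pass 2: 3 new —
  {x₁}  = ᶜ of {x₂, x₃, x₄}
  {x₁, x₂}  = ᶜ of {x₃, x₄}
  {x₁, x₃, x₄}  = {x₃, x₄} ∪ {x₁, x₃}
  [13 total]
Pass 3 adds 2:
  {x₂}  = ᶜ of {x₁, x₃, x₄}
  {x₁, x₄}  = {x₄} ∪ {x₁}
  [15 total]
Pass 4 (1 new):
  {x₂, x₃}  = ᶜ of {x₁, x₄}
  [16 total]
Pass 5 adds nothing — fixpoint reached.

Hence σ(ℰ) has 16 members: { {}, {x₁}, {x₂}, {x₃}, {x₄}, {x₁, x₂}, {x₁, x₃}, {x₁, x₄}, {x₂, x₃}, {x₂, x₄}, {x₃, x₄}, {x₁, x₂, x₃}, {x₁, x₂, x₄}, {x₁, x₃, x₄}, {x₂, x₃, x₄}, S }.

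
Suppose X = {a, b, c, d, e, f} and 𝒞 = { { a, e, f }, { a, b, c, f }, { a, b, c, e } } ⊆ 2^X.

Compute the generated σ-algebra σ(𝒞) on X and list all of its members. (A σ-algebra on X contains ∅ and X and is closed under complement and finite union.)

Start: 𝒞 ∪ {∅, X} = { ∅, { a, e, f }, { a, b, c, e }, { a, b, c, f }, X }.
Step 1: 4 new —
  { d, e }  = ᶜ of { a, b, c, f }
  { d, f }  = ᶜ of { a, b, c, e }
  { b, c, d }  = ᶜ of { a, e, f }
  { a, b, c, e, f }  = { a, e, f } ∪ { a, b, c, e }
Step 2 (7 new):
  { d }  = ᶜ of { a, b, c, e, f }
  { d, e, f }  = { d, e } ∪ { d, f }
  { a, d, e, f }  = { d, e } ∪ { a, e, f }
  { b, c, d, e }  = { b, c, d } ∪ { d, e }
  { b, c, d, f }  = { b, c, d } ∪ { d, f }
  { a, b, c, d, e }  = { b, c, d } ∪ { a, b, c, e }
  { a, b, c, d, f }  = { b, c, d } ∪ { a, b, c, f }
Step 3 (7 new):
  { e }  = ᶜ of { a, b, c, d, f }
  { f }  = ᶜ of { a, b, c, d, e }
  { a, e }  = ᶜ of { b, c, d, f }
  { a, f }  = ᶜ of { b, c, d, e }
  { b, c }  = ᶜ of { a, d, e, f }
  { a, b, c }  = ᶜ of { d, e, f }
  { b, c, d, e, f }  = { d, e } ∪ { b, c, d, f }
Step 4. New:
  { a }  = ᶜ of { b, c, d, e, f }
  { e, f }  = { f } ∪ { e }
  { a, d, e }  = { d, e } ∪ { a, e }
  { a, d, f }  = { a, f } ∪ { d }
  { b, c, e }  = { e } ∪ { b, c }
  { b, c, f }  = { f } ∪ { b, c }
  { a, b, c, d }  = { b, c, d } ∪ { a, b, c }
Step 5 adds 2:
  { a, d }  = { a } ∪ { d }
  { b, c, e, f }  = { e, f } ∪ { b, c, f }
Step 6: already closed under ᶜ and ∪.

Therefore σ(𝒞) = { ∅, { a }, { d }, { e }, { f }, { a, d }, { a, e }, { a, f }, { b, c }, { d, e }, { d, f }, { e, f }, { a, b, c }, { a, d, e }, { a, d, f }, { a, e, f }, { b, c, d }, { b, c, e }, { b, c, f }, { d, e, f }, { a, b, c, d }, { a, b, c, e }, { a, b, c, f }, { a, d, e, f }, { b, c, d, e }, { b, c, d, f }, { b, c, e, f }, { a, b, c, d, e }, { a, b, c, d, f }, { a, b, c, e, f }, { b, c, d, e, f }, X } (|σ(𝒞)| = 32).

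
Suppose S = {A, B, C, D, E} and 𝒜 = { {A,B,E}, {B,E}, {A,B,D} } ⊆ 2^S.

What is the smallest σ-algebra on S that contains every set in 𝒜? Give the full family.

σ(𝒜) = { {}, {A}, {B}, {C}, {D}, {E}, {A,B}, {A,C}, {A,D}, {A,E}, {B,C}, {B,D}, {B,E}, {C,D}, {C,E}, {D,E}, {A,B,C}, {A,B,D}, {A,B,E}, {A,C,D}, {A,C,E}, {A,D,E}, {B,C,D}, {B,C,E}, {B,D,E}, {C,D,E}, {A,B,C,D}, {A,B,C,E}, {A,B,D,E}, {A,C,D,E}, {B,C,D,E}, S }

Trace:
Begin from { {}, {B,E}, {A,B,D}, {A,B,E}, S } (that is, 𝒜 plus ∅ and S).
Step 1: +4 →
  {C,D}  = complement {A,B,E}
  {C,E}  = complement {A,B,D}
  {A,C,D}  = complement {B,E}
  {A,B,D,E}  = {A,B,E} ∪ {A,B,D}
Step 2. New:
  {C}  = complement {A,B,D,E}
  {B,C,E}  = {B,E} ∪ {C,E}
  {C,D,E}  = {C,D} ∪ {C,E}
  {A,B,C,D}  = {C,D} ∪ {A,B,D}
  {A,B,C,E}  = {A,B,E} ∪ {C,E}
  {A,C,D,E}  = {A,C,D} ∪ {C,E}
  {B,C,D,E}  = {B,E} ∪ {C,D}
Step 3: 6 new —
  {A}  = complement {B,C,D,E}
  {B}  = complement {A,C,D,E}
  {D}  = complement {A,B,C,E}
  {E}  = complement {A,B,C,D}
  {A,B}  = complement {C,D,E}
  {A,D}  = complement {B,C,E}
Step 4: +10 →
  {A,C}  = {C} ∪ {A}
  {A,E}  = {E} ∪ {A}
  {B,C}  = {B} ∪ {C}
  {B,D}  = {B} ∪ {D}
  {D,E}  = {E} ∪ {D}
  {A,B,C}  = {A,B} ∪ {C}
  {A,C,E}  = {C,E} ∪ {A}
  {A,D,E}  = {E} ∪ {A,D}
  {B,C,D}  = {C,D} ∪ {B}
  {B,D,E}  = {B,E} ∪ {D}
Step 5: no new sets; the family is a σ-algebra.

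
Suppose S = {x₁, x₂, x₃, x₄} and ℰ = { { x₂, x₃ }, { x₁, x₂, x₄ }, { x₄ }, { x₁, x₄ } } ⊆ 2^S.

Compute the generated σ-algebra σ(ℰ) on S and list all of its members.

Answer: σ(ℰ) = { {  }, { x₁ }, { x₂ }, { x₃ }, { x₄ }, { x₁, x₂ }, { x₁, x₃ }, { x₁, x₄ }, { x₂, x₃ }, { x₂, x₄ }, { x₃, x₄ }, { x₁, x₂, x₃ }, { x₁, x₂, x₄ }, { x₁, x₃, x₄ }, { x₂, x₃, x₄ }, S }

Check:
Initial family (6 sets): { {  }, { x₄ }, { x₁, x₄ }, { x₂, x₃ }, { x₁, x₂, x₄ }, S }.
Iteration 1. New:
  { x₃ }  = complement { x₁, x₂, x₄ }
  { x₁, x₂, x₃ }  = complement { x₄ }
  { x₂, x₃, x₄ }  = { x₂, x₃ } ∪ { x₄ }
  |family| = 9
Iteration 2 (3 new):
  { x₁ }  = complement { x₂, x₃, x₄ }
  { x₃, x₄ }  = { x₃ } ∪ { x₄ }
  { x₁, x₃, x₄ }  = { x₃ } ∪ { x₁, x₄ }
  |family| = 12
Iteration 3: 3 new —
  { x₂ }  = complement { x₁, x₃, x₄ }
  { x₁, x₂ }  = complement { x₃, x₄ }
  { x₁, x₃ }  = { x₃ } ∪ { x₁ }
  |family| = 15
Iteration 4: +1 →
  { x₂, x₄ }  = complement { x₁, x₃ }
  |family| = 16
Iteration 5: already closed under ᶜ and ∪.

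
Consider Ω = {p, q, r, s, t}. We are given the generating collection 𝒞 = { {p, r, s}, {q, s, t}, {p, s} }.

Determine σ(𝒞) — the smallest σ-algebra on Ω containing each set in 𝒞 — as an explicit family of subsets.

σ(𝒞) (16 sets): { {}, {p}, {r}, {s}, {p, r}, {p, s}, {q, t}, {r, s}, {p, q, t}, {p, r, s}, {q, r, t}, {q, s, t}, {p, q, r, t}, {p, q, s, t}, {q, r, s, t}, Ω }

Check:
Start: 𝒞 ∪ {∅, Ω} = { {}, {p, s}, {p, r, s}, {q, s, t}, Ω }.
Step 1 adds 4:
  {p, r}  = complement {q, s, t}
  {q, t}  = complement {p, r, s}
  {q, r, t}  = complement {p, s}
  {p, q, s, t}  = {p, s} ∪ {q, s, t}
Step 2: +3 →
  {r}  = complement {p, q, s, t}
  {p, q, r, t}  = {q, t} ∪ {p, r}
  {q, r, s, t}  = {q, r, t} ∪ {q, s, t}
Step 3: 2 new —
  {p}  = complement {q, r, s, t}
  {s}  = complement {p, q, r, t}
Step 4 (2 new):
  {r, s}  = {r} ∪ {s}
  {p, q, t}  = {q, t} ∪ {p}
After Step 5 the family is unchanged; done.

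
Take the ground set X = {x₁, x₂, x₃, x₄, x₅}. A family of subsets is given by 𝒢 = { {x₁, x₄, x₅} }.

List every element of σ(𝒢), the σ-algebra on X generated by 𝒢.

Begin from { ∅, {x₁, x₄, x₅}, X } (that is, 𝒢 plus ∅ and X).
Step 1: 1 new —
  {x₂, x₃}  = complement {x₁, x₄, x₅}
  (now 4)
After Step 2 the family is unchanged; done.

Hence σ(𝒢) has 4 members: { ∅, {x₂, x₃}, {x₁, x₄, x₅}, X }.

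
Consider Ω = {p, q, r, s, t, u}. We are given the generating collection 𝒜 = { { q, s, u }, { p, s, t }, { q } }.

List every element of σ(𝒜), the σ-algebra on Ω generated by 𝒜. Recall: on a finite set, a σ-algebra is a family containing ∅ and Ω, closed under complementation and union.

Answer: σ(𝒜) = { {  }, { q }, { r }, { s }, { u }, { p, t }, { q, r }, { q, s }, { q, u }, { r, s }, { r, u }, { s, u }, { p, q, t }, { p, r, t }, { p, s, t }, { p, t, u }, { q, r, s }, { q, r, u }, { q, s, u }, { r, s, u }, { p, q, r, t }, { p, q, s, t }, { p, q, t, u }, { p, r, s, t }, { p, r, t, u }, { p, s, t, u }, { q, r, s, u }, { p, q, r, s, t }, { p, q, r, t, u }, { p, q, s, t, u }, { p, r, s, t, u }, Ω }

Trace:
Seed the family with 𝒜 together with ∅ and Ω: { {  }, { q }, { p, s, t }, { q, s, u }, Ω }.
Iteration 1: 5 new —
  { p, r, t }  = ᶜ of { q, s, u }
  { q, r, u }  = ᶜ of { p, s, t }
  { p, q, s, t }  = { p, s, t } ∪ { q }
  { p, q, s, t, u }  = { p, s, t } ∪ { q, s, u }
  { p, r, s, t, u }  = ᶜ of { q }
  |family| = 10
Iteration 2. New:
  { r }  = ᶜ of { p, q, s, t, u }
  { r, u }  = ᶜ of { p, q, s, t }
  { p, q, r, t }  = { p, r, t } ∪ { q }
  { p, r, s, t }  = { p, s, t } ∪ { p, r, t }
  { q, r, s, u }  = { q, s, u } ∪ { q, r, u }
  { p, q, r, s, t }  = { p, r, t } ∪ { p, q, s, t }
  { p, q, r, t, u }  = { q, r, u } ∪ { p, r, t }
  |family| = 17
Iteration 3: +7 →
  { s }  = ᶜ of { p, q, r, t, u }
  { u }  = ᶜ of { p, q, r, s, t }
  { p, t }  = ᶜ of { q, r, s, u }
  { q, r }  = { r } ∪ { q }
  { q, u }  = ᶜ of { p, r, s, t }
  { s, u }  = ᶜ of { p, q, r, t }
  { p, r, t, u }  = { r, u } ∪ { p, r, t }
  |family| = 24
Iteration 4 (8 new):
  { q, s }  = ᶜ of { p, r, t, u }
  { r, s }  = { r } ∪ { s }
  { p, q, t }  = { q } ∪ { p, t }
  { p, t, u }  = { u } ∪ { p, t }
  { q, r, s }  = { q, r } ∪ { s }
  { r, s, u }  = { r } ∪ { s, u }
  { p, q, t, u }  = { q, u } ∪ { p, t }
  { p, s, t, u }  = ᶜ of { q, r }
  |family| = 32
Iteration 5 adds nothing — fixpoint reached.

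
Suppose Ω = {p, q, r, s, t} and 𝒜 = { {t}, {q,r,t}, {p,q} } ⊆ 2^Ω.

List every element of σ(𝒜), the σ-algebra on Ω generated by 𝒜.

|σ(𝒜)| = 32.  σ(𝒜) = { {}, {p}, {q}, {r}, {s}, {t}, {p,q}, {p,r}, {p,s}, {p,t}, {q,r}, {q,s}, {q,t}, {r,s}, {r,t}, {s,t}, {p,q,r}, {p,q,s}, {p,q,t}, {p,r,s}, {p,r,t}, {p,s,t}, {q,r,s}, {q,r,t}, {q,s,t}, {r,s,t}, {p,q,r,s}, {p,q,r,t}, {p,q,s,t}, {p,r,s,t}, {q,r,s,t}, Ω }

Working:
Start: 𝒜 ∪ {∅, Ω} = { {}, {t}, {p,q}, {q,r,t}, Ω }.
Pass 1: 5 new —
  {p,s}  = complement {q,r,t}
  {p,q,t}  = {p,q} ∪ {t}
  {r,s,t}  = complement {p,q}
  {p,q,r,s}  = complement {t}
  {p,q,r,t}  = {q,r,t} ∪ {p,q}
  — 10 sets.
Pass 2 adds 7:
  {s}  = complement {p,q,r,t}
  {r,s}  = complement {p,q,t}
  {p,q,s}  = {p,q} ∪ {p,s}
  {p,s,t}  = {t} ∪ {p,s}
  {p,q,s,t}  = {p,q,t} ∪ {p,s}
  {p,r,s,t}  = {r,s,t} ∪ {p,s}
  {q,r,s,t}  = {r,s,t} ∪ {q,r,t}
  — 17 sets.
Pass 3 (7 new):
  {p}  = complement {q,r,s,t}
  {q}  = complement {p,r,s,t}
  {r}  = complement {p,q,s,t}
  {q,r}  = complement {p,s,t}
  {r,t}  = complement {p,q,s}
  {s,t}  = {s} ∪ {t}
  {p,r,s}  = {r,s} ∪ {p,s}
  — 24 sets.
Pass 4. New:
  {p,r}  = {r} ∪ {p}
  {p,t}  = {t} ∪ {p}
  {q,s}  = {q} ∪ {s}
  {q,t}  = complement {p,r,s}
  {p,q,r}  = complement {s,t}
  {p,r,t}  = {r,t} ∪ {p}
  {q,r,s}  = {r,s} ∪ {q}
  {q,s,t}  = {q} ∪ {s,t}
  — 32 sets.
Pass 5: stable.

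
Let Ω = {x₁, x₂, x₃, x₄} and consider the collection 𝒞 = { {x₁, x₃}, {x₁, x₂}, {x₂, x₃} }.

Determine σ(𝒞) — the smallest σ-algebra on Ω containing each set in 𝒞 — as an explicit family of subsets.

|σ(𝒞)| = 16.  σ(𝒞) = { {}, {x₁}, {x₂}, {x₃}, {x₄}, {x₁, x₂}, {x₁, x₃}, {x₁, x₄}, {x₂, x₃}, {x₂, x₄}, {x₃, x₄}, {x₁, x₂, x₃}, {x₁, x₂, x₄}, {x₁, x₃, x₄}, {x₂, x₃, x₄}, Ω }

Derivation:
Take S₀ = 𝒞 ∪ {∅, Ω} = { {}, {x₁, x₂}, {x₁, x₃}, {x₂, x₃}, Ω }.
Pass 1 (4 new):
  {x₁, x₄}  = {x₂, x₃}ᶜ
  {x₂, x₄}  = {x₁, x₃}ᶜ
  {x₃, x₄}  = {x₁, x₂}ᶜ
  {x₁, x₂, x₃}  = {x₂, x₃} ∪ {x₁, x₂}
Pass 2. New:
  {x₄}  = {x₁, x₂, x₃}ᶜ
  {x₁, x₂, x₄}  = {x₁, x₂} ∪ {x₁, x₄}
  {x₁, x₃, x₄}  = {x₃, x₄} ∪ {x₁, x₄}
  {x₂, x₃, x₄}  = {x₃, x₄} ∪ {x₂, x₃}
Pass 3 adds 3:
  {x₁}  = {x₂, x₃, x₄}ᶜ
  {x₂}  = {x₁, x₃, x₄}ᶜ
  {x₃}  = {x₁, x₂, x₄}ᶜ
Pass 4: no new sets; the family is a σ-algebra.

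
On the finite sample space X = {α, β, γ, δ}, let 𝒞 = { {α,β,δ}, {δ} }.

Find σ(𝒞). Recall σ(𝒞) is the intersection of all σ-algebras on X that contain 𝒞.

σ(𝒞) (8 sets): { ∅, {γ}, {δ}, {α,β}, {γ,δ}, {α,β,γ}, {α,β,δ}, X }

Derivation:
Seed the family with 𝒞 together with ∅ and X: { ∅, {δ}, {α,β,δ}, X }.
Step 1 (2 new):
  {γ}  = complement {α,β,δ}
  {α,β,γ}  = complement {δ}
  (now 6)
Step 2: +1 →
  {γ,δ}  = {γ} ∪ {δ}
  (now 7)
Step 3 adds 1:
  {α,β}  = complement {γ,δ}
  (now 8)
Step 4: already closed under ᶜ and ∪.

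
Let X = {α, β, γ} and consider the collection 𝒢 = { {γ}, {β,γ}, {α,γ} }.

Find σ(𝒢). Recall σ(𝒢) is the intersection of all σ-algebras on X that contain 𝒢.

|σ(𝒢)| = 8.  σ(𝒢) = { {}, {α}, {β}, {γ}, {α,β}, {α,γ}, {β,γ}, X }

Trace:
Initial family (5 sets): { {}, {γ}, {α,γ}, {β,γ}, X }.
Round 1. New:
  {α}  = ᶜ of {β,γ}
  {β}  = ᶜ of {α,γ}
  {α,β}  = ᶜ of {γ}
  (now 8)
After Round 2 the family is unchanged; done.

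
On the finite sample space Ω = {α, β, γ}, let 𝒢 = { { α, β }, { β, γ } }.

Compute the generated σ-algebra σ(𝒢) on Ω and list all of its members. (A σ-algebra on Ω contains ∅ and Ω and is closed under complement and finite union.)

Begin from { {}, { α, β }, { β, γ }, Ω } (that is, 𝒢 plus ∅ and Ω).
Pass 1 adds 2:
  { α }  = { β, γ }ᶜ
  { γ }  = { α, β }ᶜ
  [6 total]
Pass 2 adds 1:
  { α, γ }  = { γ } ∪ { α }
  [7 total]
Pass 3. New:
  { β }  = { α, γ }ᶜ
  [8 total]
After Pass 4 the family is unchanged; done.

Hence σ(𝒢) has 8 members: { {}, { α }, { β }, { γ }, { α, β }, { α, γ }, { β, γ }, Ω }.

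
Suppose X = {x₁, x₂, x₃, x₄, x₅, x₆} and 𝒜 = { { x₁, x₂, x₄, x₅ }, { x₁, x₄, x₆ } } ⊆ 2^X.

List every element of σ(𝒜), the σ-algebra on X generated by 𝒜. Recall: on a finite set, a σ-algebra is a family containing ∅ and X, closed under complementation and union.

Take S₀ = 𝒜 ∪ {∅, X} = { {}, { x₁, x₄, x₆ }, { x₁, x₂, x₄, x₅ }, X }.
Step 1 adds 3:
  { x₃, x₆ }  = ᶜ of { x₁, x₂, x₄, x₅ }
  { x₂, x₃, x₅ }  = ᶜ of { x₁, x₄, x₆ }
  { x₁, x₂, x₄, x₅, x₆ }  = { x₁, x₄, x₆ } ∪ { x₁, x₂, x₄, x₅ }
  |family| = 7
Step 2: +4 →
  { x₃ }  = ᶜ of { x₁, x₂, x₄, x₅, x₆ }
  { x₁, x₃, x₄, x₆ }  = { x₃, x₆ } ∪ { x₁, x₄, x₆ }
  { x₂, x₃, x₅, x₆ }  = { x₂, x₃, x₅ } ∪ { x₃, x₆ }
  { x₁, x₂, x₃, x₄, x₅ }  = { x₂, x₃, x₅ } ∪ { x₁, x₂, x₄, x₅ }
  |family| = 11
Step 3: +3 →
  { x₆ }  = ᶜ of { x₁, x₂, x₃, x₄, x₅ }
  { x₁, x₄ }  = ᶜ of { x₂, x₃, x₅, x₆ }
  { x₂, x₅ }  = ᶜ of { x₁, x₃, x₄, x₆ }
  |family| = 14
Step 4 (2 new):
  { x₁, x₃, x₄ }  = { x₃ } ∪ { x₁, x₄ }
  { x₂, x₅, x₆ }  = { x₂, x₅ } ∪ { x₆ }
  |family| = 16
Step 5: already closed under ᶜ and ∪.

|σ(𝒜)| = 16.  σ(𝒜) = { {}, { x₃ }, { x₆ }, { x₁, x₄ }, { x₂, x₅ }, { x₃, x₆ }, { x₁, x₃, x₄ }, { x₁, x₄, x₆ }, { x₂, x₃, x₅ }, { x₂, x₅, x₆ }, { x₁, x₂, x₄, x₅ }, { x₁, x₃, x₄, x₆ }, { x₂, x₃, x₅, x₆ }, { x₁, x₂, x₃, x₄, x₅ }, { x₁, x₂, x₄, x₅, x₆ }, X }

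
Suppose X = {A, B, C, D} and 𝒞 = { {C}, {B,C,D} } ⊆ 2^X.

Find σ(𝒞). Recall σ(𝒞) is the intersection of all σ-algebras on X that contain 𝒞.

Begin from { ∅, {C}, {B,C,D}, X } (that is, 𝒞 plus ∅ and X).
Pass 1 adds 2:
  {A}  = complement {B,C,D}
  {A,B,D}  = complement {C}
Pass 2: +1 →
  {A,C}  = {C} ∪ {A}
Pass 3 adds 1:
  {B,D}  = complement {A,C}
Pass 4: stable.

Therefore σ(𝒞) = { ∅, {A}, {C}, {A,C}, {B,D}, {A,B,D}, {B,C,D}, X } (|σ(𝒞)| = 8).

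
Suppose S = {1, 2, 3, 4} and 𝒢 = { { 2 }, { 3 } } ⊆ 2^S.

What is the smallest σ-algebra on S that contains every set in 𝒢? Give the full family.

Begin from { {}, { 2 }, { 3 }, S } (that is, 𝒢 plus ∅ and S).
Pass 1: +3 →
  { 2, 3 }  = { 3 } ∪ { 2 }
  { 1, 2, 4 }  = { 3 }ᶜ
  { 1, 3, 4 }  = { 2 }ᶜ
  — 7 sets.
Pass 2 (1 new):
  { 1, 4 }  = { 2, 3 }ᶜ
  — 8 sets.
Pass 3 adds nothing — fixpoint reached.

Therefore σ(𝒢) = { {}, { 2 }, { 3 }, { 1, 4 }, { 2, 3 }, { 1, 2, 4 }, { 1, 3, 4 }, S } (|σ(𝒢)| = 8).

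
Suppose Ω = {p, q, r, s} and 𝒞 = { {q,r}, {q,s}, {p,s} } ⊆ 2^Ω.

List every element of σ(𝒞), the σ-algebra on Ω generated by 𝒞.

σ(𝒞) = { ∅, {p}, {q}, {r}, {s}, {p,q}, {p,r}, {p,s}, {q,r}, {q,s}, {r,s}, {p,q,r}, {p,q,s}, {p,r,s}, {q,r,s}, Ω }

Derivation:
Begin from { ∅, {p,s}, {q,r}, {q,s}, Ω } (that is, 𝒞 plus ∅ and Ω).
Iteration 1 (3 new):
  {p,r}  = complement {q,s}
  {p,q,s}  = {p,s} ∪ {q,s}
  {q,r,s}  = {q,r} ∪ {q,s}
Iteration 2. New:
  {p}  = complement {q,r,s}
  {r}  = complement {p,q,s}
  {p,q,r}  = {q,r} ∪ {p,r}
  {p,r,s}  = {p,s} ∪ {p,r}
Iteration 3: +2 →
  {q}  = complement {p,r,s}
  {s}  = complement {p,q,r}
Iteration 4: +2 →
  {p,q}  = {q} ∪ {p}
  {r,s}  = {r} ∪ {s}
Iteration 5: stable.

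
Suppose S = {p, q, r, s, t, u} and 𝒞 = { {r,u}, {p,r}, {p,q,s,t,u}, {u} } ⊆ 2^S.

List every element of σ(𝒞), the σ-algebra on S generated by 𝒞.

Initial family (6 sets): { ∅, {u}, {p,r}, {r,u}, {p,q,s,t,u}, S }.
Pass 1: 5 new —
  {r}  = complement {p,q,s,t,u}
  {p,r,u}  = {p,r} ∪ {r,u}
  {p,q,s,t}  = complement {r,u}
  {q,s,t,u}  = complement {p,r}
  {p,q,r,s,t}  = complement {u}
Pass 2: +2 →
  {q,s,t}  = complement {p,r,u}
  {q,r,s,t,u}  = {r} ∪ {q,s,t,u}
Pass 3: +2 →
  {p}  = complement {q,r,s,t,u}
  {q,r,s,t}  = {r} ∪ {q,s,t}
Pass 4: +1 →
  {p,u}  = complement {q,r,s,t}
After Pass 5 the family is unchanged; done.

Hence σ(𝒞) has 16 members: { ∅, {p}, {r}, {u}, {p,r}, {p,u}, {r,u}, {p,r,u}, {q,s,t}, {p,q,s,t}, {q,r,s,t}, {q,s,t,u}, {p,q,r,s,t}, {p,q,s,t,u}, {q,r,s,t,u}, S }.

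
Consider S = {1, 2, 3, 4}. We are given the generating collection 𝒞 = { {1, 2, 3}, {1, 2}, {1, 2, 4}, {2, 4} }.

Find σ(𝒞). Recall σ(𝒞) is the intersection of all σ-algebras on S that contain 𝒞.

Begin from { {}, {1, 2}, {2, 4}, {1, 2, 3}, {1, 2, 4}, S } (that is, 𝒞 plus ∅ and S).
Pass 1. New:
  {3}  = {1, 2, 4}ᶜ
  {4}  = {1, 2, 3}ᶜ
  {1, 3}  = {2, 4}ᶜ
  {3, 4}  = {1, 2}ᶜ
  [10 total]
Pass 2 adds 2:
  {1, 3, 4}  = {3, 4} ∪ {1, 3}
  {2, 3, 4}  = {3, 4} ∪ {2, 4}
  [12 total]
Pass 3: +2 →
  {1}  = {2, 3, 4}ᶜ
  {2}  = {1, 3, 4}ᶜ
  [14 total]
Pass 4: 2 new —
  {1, 4}  = {4} ∪ {1}
  {2, 3}  = {3} ∪ {2}
  [16 total]
Pass 5: already closed under ᶜ and ∪.

Hence σ(𝒞) has 16 members: { {}, {1}, {2}, {3}, {4}, {1, 2}, {1, 3}, {1, 4}, {2, 3}, {2, 4}, {3, 4}, {1, 2, 3}, {1, 2, 4}, {1, 3, 4}, {2, 3, 4}, S }.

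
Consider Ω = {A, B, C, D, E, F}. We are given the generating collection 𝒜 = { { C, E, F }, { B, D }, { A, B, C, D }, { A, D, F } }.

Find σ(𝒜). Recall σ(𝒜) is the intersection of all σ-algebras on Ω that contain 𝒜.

Start: 𝒜 ∪ {∅, Ω} = { {  }, { B, D }, { A, D, F }, { C, E, F }, { A, B, C, D }, Ω }.
Pass 1 (8 new):
  { E, F }  = complement { A, B, C, D }
  { A, B, D }  = complement { C, E, F }
  { B, C, E }  = complement { A, D, F }
  { A, B, D, F }  = { A, D, F } ∪ { B, D }
  { A, C, E, F }  = complement { B, D }
  { A, B, C, D, F }  = { A, B, C, D } ∪ { A, D, F }
  { A, C, D, E, F }  = { C, E, F } ∪ { A, D, F }
  { B, C, D, E, F }  = { C, E, F } ∪ { B, D }
  |family| = 14
Pass 2: +11 →
  { A }  = complement { B, C, D, E, F }
  { B }  = complement { A, C, D, E, F }
  { E }  = complement { A, B, C, D, F }
  { C, E }  = complement { A, B, D, F }
  { A, D, E, F }  = { E, F } ∪ { A, D, F }
  { B, C, D, E }  = { B, C, E } ∪ { B, D }
  { B, C, E, F }  = { E, F } ∪ { B, C, E }
  { B, D, E, F }  = { E, F } ∪ { B, D }
  { A, B, C, D, E }  = { A, B, D } ∪ { B, C, E }
  { A, B, C, E, F }  = { A, C, E, F } ∪ { B, C, E }
  { A, B, D, E, F }  = { A, B, D, F } ∪ { E, F }
  |family| = 25
Pass 3 adds 16:
  { C }  = complement { A, B, D, E, F }
  { D }  = complement { A, B, C, E, F }
  { F }  = complement { A, B, C, D, E }
  { A, B }  = { B } ∪ { A }
  { A, C }  = complement { B, D, E, F }
  { A, D }  = complement { B, C, E, F }
  { A, E }  = { E } ∪ { A }
  { A, F }  = complement { B, C, D, E }
  { B, C }  = complement { A, D, E, F }
  { B, E }  = { B } ∪ { E }
  { A, C, E }  = { C, E } ∪ { A }
  { A, E, F }  = { E, F } ∪ { A }
  { B, D, E }  = { B, D } ∪ { E }
  { B, E, F }  = { E, F } ∪ { B }
  { A, B, C, E }  = { B, C, E } ∪ { A }
  { A, B, D, E }  = { A, B, D } ∪ { E }
  |family| = 41
Pass 4. New:
  { B, F }  = { B } ∪ { F }
  { C, D }  = { C } ∪ { D }
  { C, F }  = complement { A, B, D, E }
  { D, E }  = { D } ∪ { E }
  { D, F }  = complement { A, B, C, E }
  { A, B, C }  = { B } ∪ { A, C }
  { A, B, E }  = { B } ∪ { A, E }
  { A, B, F }  = { A, F } ∪ { B }
  { A, C, D }  = complement { B, E, F }
  { A, C, F }  = complement { B, D, E }
  { A, D, E }  = { D } ∪ { A, E }
  { B, C, D }  = complement { A, E, F }
  { B, C, F }  = { B, C } ∪ { F }
  { B, D, F }  = complement { A, C, E }
  { C, D, E }  = { C, E } ∪ { D }
  { D, E, F }  = { D } ∪ { E, F }
  { A, B, C, F }  = { A, F } ∪ { B, C }
  { A, B, E, F }  = { A, F } ∪ { B, E }
  { A, C, D, E }  = { A, C, E } ∪ { D }
  { A, C, D, F }  = complement { B, E }
  { B, C, D, F }  = complement { A, E }
  { C, D, E, F }  = complement { A, B }
  |family| = 63
Pass 5: +1 →
  { C, D, F }  = complement { A, B, E }
  |family| = 64
Pass 6: closed — nothing new.

Hence σ(𝒜) has 64 members: { {  }, { A }, { B }, { C }, { D }, { E }, { F }, { A, B }, { A, C }, { A, D }, { A, E }, { A, F }, { B, C }, { B, D }, { B, E }, { B, F }, { C, D }, { C, E }, { C, F }, { D, E }, { D, F }, { E, F }, { A, B, C }, { A, B, D }, { A, B, E }, { A, B, F }, { A, C, D }, { A, C, E }, { A, C, F }, { A, D, E }, { A, D, F }, { A, E, F }, { B, C, D }, { B, C, E }, { B, C, F }, { B, D, E }, { B, D, F }, { B, E, F }, { C, D, E }, { C, D, F }, { C, E, F }, { D, E, F }, { A, B, C, D }, { A, B, C, E }, { A, B, C, F }, { A, B, D, E }, { A, B, D, F }, { A, B, E, F }, { A, C, D, E }, { A, C, D, F }, { A, C, E, F }, { A, D, E, F }, { B, C, D, E }, { B, C, D, F }, { B, C, E, F }, { B, D, E, F }, { C, D, E, F }, { A, B, C, D, E }, { A, B, C, D, F }, { A, B, C, E, F }, { A, B, D, E, F }, { A, C, D, E, F }, { B, C, D, E, F }, Ω }.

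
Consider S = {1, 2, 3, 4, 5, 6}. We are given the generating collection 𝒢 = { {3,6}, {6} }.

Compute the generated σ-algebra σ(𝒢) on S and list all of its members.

σ(𝒢) = { ∅, {3}, {6}, {3,6}, {1,2,4,5}, {1,2,3,4,5}, {1,2,4,5,6}, S }

Derivation:
Start: 𝒢 ∪ {∅, S} = { ∅, {6}, {3,6}, S }.
Pass 1 adds 2:
  {1,2,4,5}  = S∖{3,6}
  {1,2,3,4,5}  = S∖{6}
Pass 2: 1 new —
  {1,2,4,5,6}  = {1,2,4,5} ∪ {6}
Pass 3 (1 new):
  {3}  = S∖{1,2,4,5,6}
Pass 4: no new sets; the family is a σ-algebra.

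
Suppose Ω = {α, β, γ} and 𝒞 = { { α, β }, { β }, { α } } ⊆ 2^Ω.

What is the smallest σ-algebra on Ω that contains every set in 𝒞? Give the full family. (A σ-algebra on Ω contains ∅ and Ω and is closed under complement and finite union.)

Initial family (5 sets): { ∅, { α }, { β }, { α, β }, Ω }.
Pass 1. New:
  { γ }  = complement { α, β }
  { α, γ }  = complement { β }
  { β, γ }  = complement { α }
Pass 2: stable.

Therefore σ(𝒞) = { ∅, { α }, { β }, { γ }, { α, β }, { α, γ }, { β, γ }, Ω } (|σ(𝒞)| = 8).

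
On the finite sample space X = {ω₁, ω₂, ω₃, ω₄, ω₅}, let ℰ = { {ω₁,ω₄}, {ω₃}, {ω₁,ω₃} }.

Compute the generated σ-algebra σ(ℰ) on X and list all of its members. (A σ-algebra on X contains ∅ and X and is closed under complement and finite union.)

|σ(ℰ)| = 16.  σ(ℰ) = { {}, {ω₁}, {ω₃}, {ω₄}, {ω₁,ω₃}, {ω₁,ω₄}, {ω₂,ω₅}, {ω₃,ω₄}, {ω₁,ω₂,ω₅}, {ω₁,ω₃,ω₄}, {ω₂,ω₃,ω₅}, {ω₂,ω₄,ω₅}, {ω₁,ω₂,ω₃,ω₅}, {ω₁,ω₂,ω₄,ω₅}, {ω₂,ω₃,ω₄,ω₅}, X }

Derivation:
Begin from { {}, {ω₃}, {ω₁,ω₃}, {ω₁,ω₄}, X } (that is, ℰ plus ∅ and X).
Iteration 1: +4 →
  {ω₁,ω₃,ω₄}  = {ω₃} ∪ {ω₁,ω₄}
  {ω₂,ω₃,ω₅}  = ᶜ of {ω₁,ω₄}
  {ω₂,ω₄,ω₅}  = ᶜ of {ω₁,ω₃}
  {ω₁,ω₂,ω₄,ω₅}  = ᶜ of {ω₃}
Iteration 2. New:
  {ω₂,ω₅}  = ᶜ of {ω₁,ω₃,ω₄}
  {ω₁,ω₂,ω₃,ω₅}  = {ω₂,ω₃,ω₅} ∪ {ω₁,ω₃}
  {ω₂,ω₃,ω₄,ω₅}  = {ω₃} ∪ {ω₂,ω₄,ω₅}
Iteration 3: +2 →
  {ω₁}  = ᶜ of {ω₂,ω₃,ω₄,ω₅}
  {ω₄}  = ᶜ of {ω₁,ω₂,ω₃,ω₅}
Iteration 4: +2 →
  {ω₃,ω₄}  = {ω₃} ∪ {ω₄}
  {ω₁,ω₂,ω₅}  = {ω₂,ω₅} ∪ {ω₁}
Iteration 5: stable.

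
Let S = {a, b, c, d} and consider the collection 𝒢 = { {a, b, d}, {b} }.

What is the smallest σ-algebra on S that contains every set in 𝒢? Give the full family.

Initial family (4 sets): { {}, {b}, {a, b, d}, S }.
Iteration 1. New:
  {c}  = ᶜ of {a, b, d}
  {a, c, d}  = ᶜ of {b}
  (now 6)
Iteration 2 adds 1:
  {b, c}  = {c} ∪ {b}
  (now 7)
Iteration 3 (1 new):
  {a, d}  = ᶜ of {b, c}
  (now 8)
Iteration 4: already closed under ᶜ and ∪.

|σ(𝒢)| = 8.  σ(𝒢) = { {}, {b}, {c}, {a, d}, {b, c}, {a, b, d}, {a, c, d}, S }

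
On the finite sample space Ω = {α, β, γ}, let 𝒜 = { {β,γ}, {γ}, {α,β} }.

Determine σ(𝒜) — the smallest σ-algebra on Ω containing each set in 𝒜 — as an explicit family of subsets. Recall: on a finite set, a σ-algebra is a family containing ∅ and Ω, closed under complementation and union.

|σ(𝒜)| = 8.  σ(𝒜) = { {}, {α}, {β}, {γ}, {α,β}, {α,γ}, {β,γ}, Ω }

Trace:
Seed the family with 𝒜 together with ∅ and Ω: { {}, {γ}, {α,β}, {β,γ}, Ω }.
Pass 1 (1 new):
  {α}  = {β,γ}ᶜ
  |family| = 6
Pass 2: 1 new —
  {α,γ}  = {γ} ∪ {α}
  |family| = 7
Pass 3. New:
  {β}  = {α,γ}ᶜ
  |family| = 8
Pass 4: closed — nothing new.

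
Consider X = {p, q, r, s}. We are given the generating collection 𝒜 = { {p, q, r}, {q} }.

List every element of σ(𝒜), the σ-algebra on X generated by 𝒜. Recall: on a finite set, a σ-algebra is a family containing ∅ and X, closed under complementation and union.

Take S₀ = 𝒜 ∪ {∅, X} = { {}, {q}, {p, q, r}, X }.
Step 1. New:
  {s}  = ᶜ of {p, q, r}
  {p, r, s}  = ᶜ of {q}
  [6 total]
Step 2: 1 new —
  {q, s}  = {s} ∪ {q}
  [7 total]
Step 3 (1 new):
  {p, r}  = ᶜ of {q, s}
  [8 total]
Step 4: stable.

Therefore σ(𝒜) = { {}, {q}, {s}, {p, r}, {q, s}, {p, q, r}, {p, r, s}, X } (|σ(𝒜)| = 8).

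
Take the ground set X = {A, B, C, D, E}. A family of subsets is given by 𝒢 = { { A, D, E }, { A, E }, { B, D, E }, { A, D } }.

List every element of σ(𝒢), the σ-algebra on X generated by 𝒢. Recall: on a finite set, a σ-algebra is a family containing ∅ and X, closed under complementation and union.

Take S₀ = 𝒢 ∪ {∅, X} = { {  }, { A, D }, { A, E }, { A, D, E }, { B, D, E }, X }.
Iteration 1 adds 5:
  { A, C }  = { B, D, E }ᶜ
  { B, C }  = { A, D, E }ᶜ
  { B, C, D }  = { A, E }ᶜ
  { B, C, E }  = { A, D }ᶜ
  { A, B, D, E }  = { A, D, E } ∪ { B, D, E }
  |family| = 11
Iteration 2. New:
  { C }  = { A, B, D, E }ᶜ
  { A, B, C }  = { B, C } ∪ { A, C }
  { A, C, D }  = { A, D } ∪ { A, C }
  { A, C, E }  = { A, C } ∪ { A, E }
  { A, B, C, D }  = { B, C, D } ∪ { A, D }
  { A, B, C, E }  = { B, C, E } ∪ { A, C }
  { A, C, D, E }  = { A, D, E } ∪ { A, C }
  { B, C, D, E }  = { B, C, D } ∪ { B, C, E }
  |family| = 19
Iteration 3. New:
  { A }  = { B, C, D, E }ᶜ
  { B }  = { A, C, D, E }ᶜ
  { D }  = { A, B, C, E }ᶜ
  { E }  = { A, B, C, D }ᶜ
  { B, D }  = { A, C, E }ᶜ
  { B, E }  = { A, C, D }ᶜ
  { D, E }  = { A, B, C }ᶜ
  |family| = 26
Iteration 4. New:
  { A, B }  = { B } ∪ { A }
  { C, D }  = { C } ∪ { D }
  { C, E }  = { E } ∪ { C }
  { A, B, D }  = { B } ∪ { A, D }
  { A, B, E }  = { B, E } ∪ { A, E }
  { C, D, E }  = { D, E } ∪ { C }
  |family| = 32
Iteration 5: no new sets; the family is a σ-algebra.

σ(𝒢) = { {  }, { A }, { B }, { C }, { D }, { E }, { A, B }, { A, C }, { A, D }, { A, E }, { B, C }, { B, D }, { B, E }, { C, D }, { C, E }, { D, E }, { A, B, C }, { A, B, D }, { A, B, E }, { A, C, D }, { A, C, E }, { A, D, E }, { B, C, D }, { B, C, E }, { B, D, E }, { C, D, E }, { A, B, C, D }, { A, B, C, E }, { A, B, D, E }, { A, C, D, E }, { B, C, D, E }, X }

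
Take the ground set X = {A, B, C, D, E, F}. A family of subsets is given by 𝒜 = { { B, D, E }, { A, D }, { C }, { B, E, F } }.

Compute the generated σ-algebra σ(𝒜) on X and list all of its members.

σ(𝒜) (32 sets): { {}, { A }, { C }, { D }, { F }, { A, C }, { A, D }, { A, F }, { B, E }, { C, D }, { C, F }, { D, F }, { A, B, E }, { A, C, D }, { A, C, F }, { A, D, F }, { B, C, E }, { B, D, E }, { B, E, F }, { C, D, F }, { A, B, C, E }, { A, B, D, E }, { A, B, E, F }, { A, C, D, F }, { B, C, D, E }, { B, C, E, F }, { B, D, E, F }, { A, B, C, D, E }, { A, B, C, E, F }, { A, B, D, E, F }, { B, C, D, E, F }, X }

Check:
Begin from { {}, { C }, { A, D }, { B, D, E }, { B, E, F }, X } (that is, 𝒜 plus ∅ and X).
Pass 1. New:
  { A, C, D }  = X∖{ B, E, F }
  { A, C, F }  = X∖{ B, D, E }
  { A, B, D, E }  = { A, D } ∪ { B, D, E }
  { B, C, D, E }  = { C } ∪ { B, D, E }
  { B, C, E, F }  = X∖{ A, D }
  { B, D, E, F }  = { B, E, F } ∪ { B, D, E }
  { A, B, D, E, F }  = X∖{ C }
  — 13 sets.
Pass 2. New:
  { A, C }  = X∖{ B, D, E, F }
  { A, F }  = X∖{ B, C, D, E }
  { C, F }  = X∖{ A, B, D, E }
  { A, C, D, F }  = { A, C, F } ∪ { A, C, D }
  { A, B, C, D, E }  = { B, C, D, E } ∪ { A, B, D, E }
  { A, B, C, E, F }  = { A, C, F } ∪ { B, C, E, F }
  { B, C, D, E, F }  = { B, C, E, F } ∪ { B, C, D, E }
  — 20 sets.
Pass 3. New:
  { A }  = X∖{ B, C, D, E, F }
  { D }  = X∖{ A, B, C, E, F }
  { F }  = X∖{ A, B, C, D, E }
  { B, E }  = X∖{ A, C, D, F }
  { A, D, F }  = { A, F } ∪ { A, D }
  { A, B, E, F }  = { A, F } ∪ { B, E, F }
  — 26 sets.
Pass 4: +6 →
  { C, D }  = X∖{ A, B, E, F }
  { D, F }  = { F } ∪ { D }
  { A, B, E }  = { B, E } ∪ { A }
  { B, C, E }  = X∖{ A, D, F }
  { C, D, F }  = { C, F } ∪ { D }
  { A, B, C, E }  = { B, E } ∪ { A, C }
  — 32 sets.
Pass 5: already closed under ᶜ and ∪.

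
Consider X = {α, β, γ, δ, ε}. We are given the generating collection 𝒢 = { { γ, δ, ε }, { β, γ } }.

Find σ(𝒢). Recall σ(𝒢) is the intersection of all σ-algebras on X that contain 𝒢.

σ(𝒢) = { {  }, { α }, { β }, { γ }, { α, β }, { α, γ }, { β, γ }, { δ, ε }, { α, β, γ }, { α, δ, ε }, { β, δ, ε }, { γ, δ, ε }, { α, β, δ, ε }, { α, γ, δ, ε }, { β, γ, δ, ε }, X }

Derivation:
Begin from { {  }, { β, γ }, { γ, δ, ε }, X } (that is, 𝒢 plus ∅ and X).
Step 1 adds 3:
  { α, β }  = { γ, δ, ε }ᶜ
  { α, δ, ε }  = { β, γ }ᶜ
  { β, γ, δ, ε }  = { β, γ } ∪ { γ, δ, ε }
  (now 7)
Step 2. New:
  { α }  = { β, γ, δ, ε }ᶜ
  { α, β, γ }  = { β, γ } ∪ { α, β }
  { α, β, δ, ε }  = { α, δ, ε } ∪ { α, β }
  { α, γ, δ, ε }  = { α, δ, ε } ∪ { γ, δ, ε }
  (now 11)
Step 3 adds 3:
  { β }  = { α, γ, δ, ε }ᶜ
  { γ }  = { α, β, δ, ε }ᶜ
  { δ, ε }  = { α, β, γ }ᶜ
  (now 14)
Step 4: +2 →
  { α, γ }  = { γ } ∪ { α }
  { β, δ, ε }  = { δ, ε } ∪ { β }
  (now 16)
Step 5 adds nothing — fixpoint reached.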